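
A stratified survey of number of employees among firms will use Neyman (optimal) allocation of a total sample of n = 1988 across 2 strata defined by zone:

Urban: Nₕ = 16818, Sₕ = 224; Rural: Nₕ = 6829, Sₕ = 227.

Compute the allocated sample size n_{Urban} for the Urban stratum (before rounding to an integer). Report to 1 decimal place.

1408.4

Neyman allocation: nₕ = n·NₕSₕ / Σⱼ NⱼSⱼ.
Σ NⱼSⱼ = 16818·224 + 6829·227 = 5.317415 × 10^6.
n_{Urban} = 1988·16818·224 / (5.317415 × 10^6) = 1408.4.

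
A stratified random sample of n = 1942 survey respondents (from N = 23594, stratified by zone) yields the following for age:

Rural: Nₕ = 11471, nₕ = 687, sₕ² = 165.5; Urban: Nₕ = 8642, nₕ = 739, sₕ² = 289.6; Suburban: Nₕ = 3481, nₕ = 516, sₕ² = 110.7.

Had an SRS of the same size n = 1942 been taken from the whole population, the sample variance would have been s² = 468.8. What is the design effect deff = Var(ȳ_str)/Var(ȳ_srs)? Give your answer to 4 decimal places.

0.4766

Var(ȳ_str) = Σ Wₕ²(1−fₕ)sₕ²/nₕ with Wₕ = Nₕ/23594:
  Rural: (11471/23594)²·(1−687/11471)·165.5/687 = 0.053532715
  Urban: (8642/23594)²·(1−739/8642)·289.6/739 = 0.048079198
  Suburban: (3481/23594)²·(1−516/3481)·110.7/516 = 0.0039776218
  → Var(ȳ_str) = 0.10558953.
Var(ȳ_srs) = (1 − 1942/23594)·468.8/1942 = 0.22153116.
deff = 0.10558953 / 0.22153116 = 0.4766.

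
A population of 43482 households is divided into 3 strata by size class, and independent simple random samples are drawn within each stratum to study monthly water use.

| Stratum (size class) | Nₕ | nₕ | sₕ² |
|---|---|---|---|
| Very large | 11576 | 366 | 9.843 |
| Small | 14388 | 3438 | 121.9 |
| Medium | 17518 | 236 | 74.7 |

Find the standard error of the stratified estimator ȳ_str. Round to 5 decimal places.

0.23555

Var(ȳ_str) = Σₕ Wₕ²(1 − fₕ)sₕ²/nₕ with Wₕ = Nₕ/N, N = 43482.
Very large: Wₕ = 0.26622510; term = 0.26622510²·(1 − 0.03161714)·9.843/366 = 0.0018458292.
Small: Wₕ = 0.33089554; term = 0.33089554²·(1 − 0.23894912)·121.9/3438 = 0.0029545637.
Medium: Wₕ = 0.40287935; term = 0.40287935²·(1 − 0.01347186)·74.7/236 = 0.050683675.
Sum = 0.055484068.
SE = √(0.055484068) = 0.23555.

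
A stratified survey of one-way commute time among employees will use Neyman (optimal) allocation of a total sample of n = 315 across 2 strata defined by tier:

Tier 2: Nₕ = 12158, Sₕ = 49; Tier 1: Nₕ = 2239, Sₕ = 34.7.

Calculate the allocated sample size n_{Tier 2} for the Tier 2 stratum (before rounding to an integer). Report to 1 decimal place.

Neyman allocation: nₕ = n·NₕSₕ / Σⱼ NⱼSⱼ.
Σ NⱼSⱼ = 12158·49 + 2239·34.7 = 673435.3.
n_{Tier 2} = 315·12158·49 / 673435.3 = 278.7.

278.7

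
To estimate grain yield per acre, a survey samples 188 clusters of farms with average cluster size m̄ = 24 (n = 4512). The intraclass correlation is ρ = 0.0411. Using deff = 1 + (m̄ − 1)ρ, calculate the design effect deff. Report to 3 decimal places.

deff = 1 + (24 − 1)·0.0411 = 1 + 0.9453 = 1.9453.

1.945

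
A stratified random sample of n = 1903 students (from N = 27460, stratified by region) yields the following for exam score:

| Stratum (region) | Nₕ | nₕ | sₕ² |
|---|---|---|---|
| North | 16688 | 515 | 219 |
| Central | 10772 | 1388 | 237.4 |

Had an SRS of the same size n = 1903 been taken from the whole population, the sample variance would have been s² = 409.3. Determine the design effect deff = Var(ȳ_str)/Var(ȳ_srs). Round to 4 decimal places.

Var(ȳ_str) = Σ Wₕ²(1−fₕ)sₕ²/nₕ with Wₕ = Nₕ/27460:
  North: (16688/27460)²·(1−515/16688)·219/515 = 0.15220562
  Central: (10772/27460)²·(1−1388/10772)·237.4/1388 = 0.022928441
  → Var(ȳ_str) = 0.17513406.
Var(ȳ_srs) = (1 − 1903/27460)·409.3/1903 = 0.20017613.
deff = 0.17513406 / 0.20017613 = 0.8749.

0.8749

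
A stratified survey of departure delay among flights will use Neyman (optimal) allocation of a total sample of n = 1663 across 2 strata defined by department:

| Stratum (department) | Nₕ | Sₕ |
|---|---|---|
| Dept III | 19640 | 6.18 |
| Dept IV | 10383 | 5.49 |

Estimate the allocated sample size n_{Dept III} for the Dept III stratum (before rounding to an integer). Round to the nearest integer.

1132

Neyman allocation: nₕ = n·NₕSₕ / Σⱼ NⱼSⱼ.
Σ NⱼSⱼ = 19640·6.18 + 10383·5.49 = 178377.87.
n_{Dept III} = 1663·19640·6.18 / 178377.87 = 1132.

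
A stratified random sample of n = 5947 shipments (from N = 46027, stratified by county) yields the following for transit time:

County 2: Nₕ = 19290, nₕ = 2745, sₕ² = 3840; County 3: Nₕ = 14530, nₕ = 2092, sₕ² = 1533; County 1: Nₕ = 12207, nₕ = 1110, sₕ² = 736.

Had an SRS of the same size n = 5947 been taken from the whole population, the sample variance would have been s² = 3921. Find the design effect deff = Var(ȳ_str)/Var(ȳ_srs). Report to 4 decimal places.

0.5498

Var(ȳ_str) = Σ Wₕ²(1−fₕ)sₕ²/nₕ with Wₕ = Nₕ/46027:
  County 2: (19290/46027)²·(1−2745/19290)·3840/2745 = 0.21074755
  County 3: (14530/46027)²·(1−2092/14530)·1533/2092 = 0.062513139
  County 1: (12207/46027)²·(1−1110/12207)·736/1110 = 0.042397869
  → Var(ȳ_str) = 0.31565856.
Var(ȳ_srs) = (1 − 5947/46027)·3921/5947 = 0.5741349.
deff = 0.31565856 / 0.5741349 = 0.5498.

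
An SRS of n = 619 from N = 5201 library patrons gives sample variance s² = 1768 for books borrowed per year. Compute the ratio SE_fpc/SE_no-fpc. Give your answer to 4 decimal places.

0.9386

f = n/N = 619/5201 = 0.11901557.
SE_no-fpc = √(s²/n) = 1.6900354; SE_fpc = √((1−f)s²/n) = 1.5862803.
Ratio = √(1−f) = 0.93860771.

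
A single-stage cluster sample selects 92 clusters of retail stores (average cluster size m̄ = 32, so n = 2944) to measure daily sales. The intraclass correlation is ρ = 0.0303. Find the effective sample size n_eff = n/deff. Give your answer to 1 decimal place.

deff = 1 + (32 − 1)·0.0303 = 1 + 0.9393 = 1.9393.
n_eff = 2944 / 1.9393 = 1518.1.

1518.1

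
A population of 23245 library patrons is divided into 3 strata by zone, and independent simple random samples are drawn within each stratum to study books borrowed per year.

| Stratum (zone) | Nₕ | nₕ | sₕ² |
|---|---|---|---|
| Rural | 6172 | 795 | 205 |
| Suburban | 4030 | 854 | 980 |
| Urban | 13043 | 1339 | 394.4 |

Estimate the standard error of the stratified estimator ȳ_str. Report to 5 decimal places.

0.35530

Var(ȳ_str) = Σₕ Wₕ²(1 − fₕ)sₕ²/nₕ with Wₕ = Nₕ/N, N = 23245.
Rural: Wₕ = 0.26551947; term = 0.26551947²·(1 − 0.12880752)·205/795 = 0.015837754.
Suburban: Wₕ = 0.17337062; term = 0.17337062²·(1 − 0.21191067)·980/854 = 0.027182828.
Urban: Wₕ = 0.56110992; term = 0.56110992²·(1 − 0.10266043)·394.4/1339 = 0.083216421.
Sum = 0.126237.
SE = √(0.126237) = 0.35530.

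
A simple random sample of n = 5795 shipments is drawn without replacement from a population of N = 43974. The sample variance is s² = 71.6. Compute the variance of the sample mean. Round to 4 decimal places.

Under SRS without replacement, Var(ȳ) = (1 − f)·s²/n with f = n/N = 5795/43974 = 0.13178242.
Var(ȳ) = (1 − 0.13178242)·71.6/5795 = 0.86821758·0.012355479 = 0.010727244.

0.0107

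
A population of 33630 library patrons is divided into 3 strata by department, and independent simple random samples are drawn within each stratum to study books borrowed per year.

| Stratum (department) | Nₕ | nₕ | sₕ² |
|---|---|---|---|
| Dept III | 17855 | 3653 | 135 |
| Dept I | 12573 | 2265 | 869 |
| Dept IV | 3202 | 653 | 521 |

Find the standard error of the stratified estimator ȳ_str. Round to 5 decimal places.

0.24085

Var(ȳ_str) = Σₕ Wₕ²(1 − fₕ)sₕ²/nₕ with Wₕ = Nₕ/N, N = 33630.
Dept III: Wₕ = 0.53092477; term = 0.53092477²·(1 − 0.20459255)·135/3653 = 0.0082859007.
Dept I: Wₕ = 0.37386262; term = 0.37386262²·(1 − 0.18014794)·869/2265 = 0.043965413.
Dept IV: Wₕ = 0.09521261; term = 0.09521261²·(1 − 0.20393504)·521/653 = 0.0057578715.
Sum = 0.058009185.
SE = √(0.058009185) = 0.24085.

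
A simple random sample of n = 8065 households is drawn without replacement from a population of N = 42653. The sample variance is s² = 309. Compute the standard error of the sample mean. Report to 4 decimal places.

0.1763

Under SRS without replacement, Var(ȳ) = (1 − f)·s²/n with f = n/N = 8065/42653 = 0.18908400.
Var(ȳ) = (1 − 0.18908400)·309/8065 = 0.81091600·0.038313701 = 0.031069193.
SE(ȳ) = √(0.031069193) = 0.1763.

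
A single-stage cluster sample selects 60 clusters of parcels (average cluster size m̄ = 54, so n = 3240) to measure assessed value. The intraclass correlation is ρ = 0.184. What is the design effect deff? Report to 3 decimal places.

10.752

deff = 1 + (54 − 1)·0.184 = 1 + 9.752 = 10.752.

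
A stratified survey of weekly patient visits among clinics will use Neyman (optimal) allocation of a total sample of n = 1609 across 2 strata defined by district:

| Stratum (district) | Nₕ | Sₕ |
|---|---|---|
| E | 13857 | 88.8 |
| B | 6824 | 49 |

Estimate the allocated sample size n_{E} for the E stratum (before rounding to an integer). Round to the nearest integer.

Neyman allocation: nₕ = n·NₕSₕ / Σⱼ NⱼSⱼ.
Σ NⱼSⱼ = 13857·88.8 + 6824·49 = 1.5648776 × 10^6.
n_{E} = 1609·13857·88.8 / (1.5648776 × 10^6) = 1265.

1265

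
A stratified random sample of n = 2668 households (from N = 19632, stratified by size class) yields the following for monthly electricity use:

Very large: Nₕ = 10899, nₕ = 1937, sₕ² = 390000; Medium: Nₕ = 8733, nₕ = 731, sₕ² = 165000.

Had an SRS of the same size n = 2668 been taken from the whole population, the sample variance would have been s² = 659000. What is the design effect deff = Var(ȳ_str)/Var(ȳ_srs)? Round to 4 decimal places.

0.4308

Var(ȳ_str) = Σ Wₕ²(1−fₕ)sₕ²/nₕ with Wₕ = Nₕ/19632:
  Very large: (10899/19632)²·(1−1937/10899)·390000/1937 = 51.026701
  Medium: (8733/19632)²·(1−731/8733)·165000/731 = 40.926017
  → Var(ȳ_str) = 91.952718.
Var(ȳ_srs) = (1 − 2668/19632)·659000/2668 = 213.43385.
deff = 91.952718 / 213.43385 = 0.4308.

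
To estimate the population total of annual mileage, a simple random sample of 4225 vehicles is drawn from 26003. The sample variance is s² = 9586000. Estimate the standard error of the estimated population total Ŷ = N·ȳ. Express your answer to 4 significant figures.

1.134 × 10^6

Var(Ŷ) = N²·Var(ȳ) = N²·(1 − n/N)·s²/n.
f = 4225/26003 = 0.16248125; Var(ȳ) = 0.83751875·9586000/4225 = 1900.226.
Var(Ŷ) = 26003² · 1900.226 = 1.2848492 × 10^12.
SE(Ŷ) = √(1.2848492 × 10^12) = 1.134 × 10^6.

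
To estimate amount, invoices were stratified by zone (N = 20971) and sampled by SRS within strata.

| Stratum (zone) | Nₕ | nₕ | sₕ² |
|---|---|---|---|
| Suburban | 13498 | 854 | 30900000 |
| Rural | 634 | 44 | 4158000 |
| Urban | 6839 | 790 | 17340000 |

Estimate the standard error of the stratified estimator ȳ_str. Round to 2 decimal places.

127.23

Var(ȳ_str) = Σₕ Wₕ²(1 − fₕ)sₕ²/nₕ with Wₕ = Nₕ/N, N = 20971.
Suburban: Wₕ = 0.64365076; term = 0.64365076²·(1 − 0.06326863)·30900000/854 = 14041.588.
Rural: Wₕ = 0.03023223; term = 0.03023223²·(1 − 0.06940063)·4158000/44 = 80.377556.
Urban: Wₕ = 0.32611702; term = 0.32611702²·(1 − 0.11551396)·17340000/790 = 2064.714.
Sum = 16186.68.
SE = √(16186.68) = 127.23.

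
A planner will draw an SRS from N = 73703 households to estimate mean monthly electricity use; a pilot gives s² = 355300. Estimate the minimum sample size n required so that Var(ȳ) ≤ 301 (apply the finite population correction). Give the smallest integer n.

Without fpc, n₀ = s²/D = 355300/301 = 1180.3987.
With fpc, (1 − n/N)·s²/n ≤ D requires n ≥ n₀/(1 + n₀/N) = 1180.3987/(1 + 1180.3987/73703) = 1161.7919.
Rounding up, n = 1162.

1162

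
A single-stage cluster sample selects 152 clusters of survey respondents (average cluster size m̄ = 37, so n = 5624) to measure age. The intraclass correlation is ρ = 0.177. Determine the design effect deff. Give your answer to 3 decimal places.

7.372

deff = 1 + (37 − 1)·0.177 = 1 + 6.372 = 7.372.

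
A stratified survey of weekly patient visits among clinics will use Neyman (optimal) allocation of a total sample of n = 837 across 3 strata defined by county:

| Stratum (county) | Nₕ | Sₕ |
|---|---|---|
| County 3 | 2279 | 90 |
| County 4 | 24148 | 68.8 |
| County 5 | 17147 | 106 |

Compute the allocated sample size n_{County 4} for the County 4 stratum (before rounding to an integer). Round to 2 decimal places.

377.46

Neyman allocation: nₕ = n·NₕSₕ / Σⱼ NⱼSⱼ.
Σ NⱼSⱼ = 2279·90 + 24148·68.8 + 17147·106 = 3.6840744 × 10^6.
n_{County 4} = 837·24148·68.8 / (3.6840744 × 10^6) = 377.46.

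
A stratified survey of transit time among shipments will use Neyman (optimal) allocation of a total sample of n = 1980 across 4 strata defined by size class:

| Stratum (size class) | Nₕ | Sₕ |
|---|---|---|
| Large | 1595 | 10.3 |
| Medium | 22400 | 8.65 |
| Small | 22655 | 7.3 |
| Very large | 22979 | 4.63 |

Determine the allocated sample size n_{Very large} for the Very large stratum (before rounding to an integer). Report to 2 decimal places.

Neyman allocation: nₕ = n·NₕSₕ / Σⱼ NⱼSⱼ.
Σ NⱼSⱼ = 1595·10.3 + 22400·8.65 + 22655·7.3 + 22979·4.63 = 481962.77.
n_{Very large} = 1980·22979·4.63 / 481962.77 = 437.08.

437.08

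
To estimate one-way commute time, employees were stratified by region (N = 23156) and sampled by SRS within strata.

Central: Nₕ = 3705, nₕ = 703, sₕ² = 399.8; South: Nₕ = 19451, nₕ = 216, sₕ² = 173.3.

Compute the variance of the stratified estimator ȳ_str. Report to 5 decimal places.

0.57162

Var(ȳ_str) = Σₕ Wₕ²(1 − fₕ)sₕ²/nₕ with Wₕ = Nₕ/N, N = 23156.
Central: Wₕ = 0.16000173; term = 0.16000173²·(1 − 0.18974359)·399.8/703 = 0.011796666.
South: Wₕ = 0.83999827; term = 0.83999827²·(1 − 0.01110483)·173.3/216 = 0.55982444.
Sum = 0.57162111.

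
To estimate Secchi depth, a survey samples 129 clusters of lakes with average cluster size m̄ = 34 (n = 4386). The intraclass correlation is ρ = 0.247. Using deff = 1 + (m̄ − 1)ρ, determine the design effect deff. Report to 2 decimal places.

9.15

deff = 1 + (34 − 1)·0.247 = 1 + 8.151 = 9.151.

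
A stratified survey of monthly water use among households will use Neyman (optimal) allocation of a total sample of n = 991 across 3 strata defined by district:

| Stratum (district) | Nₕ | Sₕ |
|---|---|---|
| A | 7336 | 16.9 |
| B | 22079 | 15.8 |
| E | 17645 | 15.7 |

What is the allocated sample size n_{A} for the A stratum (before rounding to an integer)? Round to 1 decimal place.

163.8

Neyman allocation: nₕ = n·NₕSₕ / Σⱼ NⱼSⱼ.
Σ NⱼSⱼ = 7336·16.9 + 22079·15.8 + 17645·15.7 = 749853.1.
n_{A} = 991·7336·16.9 / 749853.1 = 163.8.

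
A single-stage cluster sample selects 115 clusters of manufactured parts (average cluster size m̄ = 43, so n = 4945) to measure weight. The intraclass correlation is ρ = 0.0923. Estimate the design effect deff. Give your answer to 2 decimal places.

deff = 1 + (43 − 1)·0.0923 = 1 + 3.8766 = 4.8766.

4.88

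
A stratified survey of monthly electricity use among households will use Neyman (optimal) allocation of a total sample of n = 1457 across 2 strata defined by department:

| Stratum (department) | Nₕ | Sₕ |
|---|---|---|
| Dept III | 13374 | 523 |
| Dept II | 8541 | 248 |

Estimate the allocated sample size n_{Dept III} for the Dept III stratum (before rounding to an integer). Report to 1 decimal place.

Neyman allocation: nₕ = n·NₕSₕ / Σⱼ NⱼSⱼ.
Σ NⱼSⱼ = 13374·523 + 8541·248 = 9.11277 × 10^6.
n_{Dept III} = 1457·13374·523 / (9.11277 × 10^6) = 1118.3.

1118.3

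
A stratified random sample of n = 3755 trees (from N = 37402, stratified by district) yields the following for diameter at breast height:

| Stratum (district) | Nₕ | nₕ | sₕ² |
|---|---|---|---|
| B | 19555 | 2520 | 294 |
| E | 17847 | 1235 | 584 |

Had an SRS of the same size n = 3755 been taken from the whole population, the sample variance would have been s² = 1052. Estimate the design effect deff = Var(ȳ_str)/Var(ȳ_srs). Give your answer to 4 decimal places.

0.5079

Var(ȳ_str) = Σ Wₕ²(1−fₕ)sₕ²/nₕ with Wₕ = Nₕ/37402:
  B: (19555/37402)²·(1−2520/19555)·294/2520 = 0.02778159
  E: (17847/37402)²·(1−1235/17847)·584/1235 = 0.10021746
  → Var(ȳ_str) = 0.12799905.
Var(ȳ_srs) = (1 − 3755/37402)·1052/3755 = 0.25203295.
deff = 0.12799905 / 0.25203295 = 0.5079.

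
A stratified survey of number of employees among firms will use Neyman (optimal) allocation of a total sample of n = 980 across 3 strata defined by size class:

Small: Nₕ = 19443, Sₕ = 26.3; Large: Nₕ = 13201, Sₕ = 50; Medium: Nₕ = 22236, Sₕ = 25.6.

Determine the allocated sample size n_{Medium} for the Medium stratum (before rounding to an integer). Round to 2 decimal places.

320.49

Neyman allocation: nₕ = n·NₕSₕ / Σⱼ NⱼSⱼ.
Σ NⱼSⱼ = 19443·26.3 + 13201·50 + 22236·25.6 = 1.7406425 × 10^6.
n_{Medium} = 980·22236·25.6 / (1.7406425 × 10^6) = 320.49.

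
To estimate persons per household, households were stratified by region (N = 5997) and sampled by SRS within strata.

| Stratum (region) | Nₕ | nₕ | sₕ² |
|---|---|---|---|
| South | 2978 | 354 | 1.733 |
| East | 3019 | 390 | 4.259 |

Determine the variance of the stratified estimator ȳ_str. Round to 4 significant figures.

0.003474

Var(ȳ_str) = Σₕ Wₕ²(1 − fₕ)sₕ²/nₕ with Wₕ = Nₕ/N, N = 5997.
South: Wₕ = 0.49658162; term = 0.49658162²·(1 − 0.11887173)·1.733/354 = 0.0010636916.
East: Wₕ = 0.50341838; term = 0.50341838²·(1 − 0.12918185)·4.259/390 = 0.0024100643.
Sum = 0.0034737559.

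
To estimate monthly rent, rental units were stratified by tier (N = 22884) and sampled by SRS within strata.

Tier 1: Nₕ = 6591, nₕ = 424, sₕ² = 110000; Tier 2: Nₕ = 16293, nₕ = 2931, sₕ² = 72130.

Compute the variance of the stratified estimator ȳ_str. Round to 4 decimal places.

Var(ȳ_str) = Σₕ Wₕ²(1 − fₕ)sₕ²/nₕ with Wₕ = Nₕ/N, N = 22884.
Tier 1: Wₕ = 0.28801783; term = 0.28801783²·(1 − 0.06433015)·110000/424 = 20.136696.
Tier 2: Wₕ = 0.71198217; term = 0.71198217²·(1 − 0.17989321)·72130/2931 = 10.23078.
Sum = 30.367476.

30.3675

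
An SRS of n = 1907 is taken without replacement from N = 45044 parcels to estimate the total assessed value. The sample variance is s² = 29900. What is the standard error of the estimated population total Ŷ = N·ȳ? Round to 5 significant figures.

Var(Ŷ) = N²·Var(ȳ) = N²·(1 − n/N)·s²/n.
f = 1907/45044 = 0.04233638; Var(ȳ) = 0.95766362·29900/1907 = 15.015282.
Var(Ŷ) = 45044² · 15.015282 = 3.0465436 × 10^10.
SE(Ŷ) = √(3.0465436 × 10^10) = 174540.

174540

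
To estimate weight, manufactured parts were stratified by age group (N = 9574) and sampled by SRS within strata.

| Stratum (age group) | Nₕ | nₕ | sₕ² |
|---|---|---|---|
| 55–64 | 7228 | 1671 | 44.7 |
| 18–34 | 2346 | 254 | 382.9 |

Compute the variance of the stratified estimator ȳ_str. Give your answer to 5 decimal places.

Var(ȳ_str) = Σₕ Wₕ²(1 − fₕ)sₕ²/nₕ with Wₕ = Nₕ/N, N = 9574.
55–64: Wₕ = 0.75496135; term = 0.75496135²·(1 − 0.23118428)·44.7/1671 = 0.011722028.
18–34: Wₕ = 0.24503865; term = 0.24503865²·(1 − 0.10826939)·382.9/254 = 0.080715045.
Sum = 0.092437073.

0.09244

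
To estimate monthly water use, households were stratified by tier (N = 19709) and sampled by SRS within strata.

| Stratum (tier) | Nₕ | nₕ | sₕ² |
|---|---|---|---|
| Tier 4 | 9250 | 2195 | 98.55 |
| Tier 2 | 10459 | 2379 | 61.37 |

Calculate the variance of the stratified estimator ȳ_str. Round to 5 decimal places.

0.01315

Var(ȳ_str) = Σₕ Wₕ²(1 − fₕ)sₕ²/nₕ with Wₕ = Nₕ/N, N = 19709.
Tier 4: Wₕ = 0.46932873; term = 0.46932873²·(1 − 0.23729730)·98.55/2195 = 0.0075427841.
Tier 2: Wₕ = 0.53067127; term = 0.53067127²·(1 − 0.22745960)·61.37/2379 = 0.0056122115.
Sum = 0.013154996.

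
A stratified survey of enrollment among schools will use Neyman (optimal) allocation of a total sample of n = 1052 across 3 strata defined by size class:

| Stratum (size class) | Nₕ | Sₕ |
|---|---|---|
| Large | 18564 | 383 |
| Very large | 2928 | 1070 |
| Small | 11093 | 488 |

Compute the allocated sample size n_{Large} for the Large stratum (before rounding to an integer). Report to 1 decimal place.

477.7

Neyman allocation: nₕ = n·NₕSₕ / Σⱼ NⱼSⱼ.
Σ NⱼSⱼ = 18564·383 + 2928·1070 + 11093·488 = 1.5656356 × 10^7.
n_{Large} = 1052·18564·383 / (1.5656356 × 10^7) = 477.7.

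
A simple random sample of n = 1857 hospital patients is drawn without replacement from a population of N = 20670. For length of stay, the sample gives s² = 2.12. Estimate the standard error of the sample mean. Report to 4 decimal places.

Under SRS without replacement, Var(ȳ) = (1 − f)·s²/n with f = n/N = 1857/20670 = 0.08984035.
Var(ȳ) = (1 − 0.08984035)·2.12/1857 = 0.91015965·0.0011416263 = 0.0010390622.
SE(ȳ) = √(0.0010390622) = 0.0322.

0.0322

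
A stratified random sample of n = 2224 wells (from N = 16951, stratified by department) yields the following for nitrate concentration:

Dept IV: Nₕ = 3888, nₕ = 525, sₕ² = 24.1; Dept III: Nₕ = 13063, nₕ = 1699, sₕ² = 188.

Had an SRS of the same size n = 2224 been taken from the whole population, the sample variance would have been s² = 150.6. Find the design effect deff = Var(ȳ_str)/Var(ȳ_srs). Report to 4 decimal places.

1.0072

Var(ȳ_str) = Σ Wₕ²(1−fₕ)sₕ²/nₕ with Wₕ = Nₕ/16951:
  Dept IV: (3888/16951)²·(1−525/3888)·24.1/525 = 0.0020889123
  Dept III: (13063/16951)²·(1−1699/13063)·188/1699 = 0.057167339
  → Var(ȳ_str) = 0.059256251.
Var(ȳ_srs) = (1 − 2224/16951)·150.6/2224 = 0.058831396.
deff = 0.059256251 / 0.058831396 = 1.0072.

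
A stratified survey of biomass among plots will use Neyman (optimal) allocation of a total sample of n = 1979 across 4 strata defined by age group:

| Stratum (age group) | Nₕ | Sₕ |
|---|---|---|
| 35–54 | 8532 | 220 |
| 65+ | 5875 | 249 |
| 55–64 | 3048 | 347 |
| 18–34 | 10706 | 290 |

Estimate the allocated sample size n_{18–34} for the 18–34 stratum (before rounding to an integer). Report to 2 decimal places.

Neyman allocation: nₕ = n·NₕSₕ / Σⱼ NⱼSⱼ.
Σ NⱼSⱼ = 8532·220 + 5875·249 + 3048·347 + 10706·290 = 7.502311 × 10^6.
n_{18–34} = 1979·10706·290 / (7.502311 × 10^6) = 818.99.

818.99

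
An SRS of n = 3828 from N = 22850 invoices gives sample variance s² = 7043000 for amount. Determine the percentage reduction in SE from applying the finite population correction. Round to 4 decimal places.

8.7601

f = n/N = 3828/22850 = 0.16752735.
SE_no-fpc = √(s²/n) = 42.893638; SE_fpc = √((1−f)s²/n) = 39.136129.
Ratio = √(1−f) = 0.91239939. Reduction = 100·(1 − 0.91239939) = 8.7601%.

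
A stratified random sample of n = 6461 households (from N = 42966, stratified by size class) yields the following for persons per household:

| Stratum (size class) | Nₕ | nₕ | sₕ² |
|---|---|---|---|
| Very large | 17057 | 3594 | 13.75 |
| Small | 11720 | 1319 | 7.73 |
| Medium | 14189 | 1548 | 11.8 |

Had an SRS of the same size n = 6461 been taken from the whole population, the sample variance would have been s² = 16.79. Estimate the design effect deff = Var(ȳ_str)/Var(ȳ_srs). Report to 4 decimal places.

0.7263

Var(ȳ_str) = Σ Wₕ²(1−fₕ)sₕ²/nₕ with Wₕ = Nₕ/42966:
  Very large: (17057/42966)²·(1−3594/17057)·13.75/3594 = 4.7590391 × 10^-4
  Small: (11720/42966)²·(1−1319/11720)·7.73/1319 = 3.8697914 × 10^-4
  Medium: (14189/42966)²·(1−1548/14189)·11.8/1548 = 7.4061827 × 10^-4
  → Var(ȳ_str) = 0.0016035013.
Var(ȳ_srs) = (1 − 6461/42966)·16.79/6461 = 0.0022078948.
deff = 0.0016035013 / 0.0022078948 = 0.7263.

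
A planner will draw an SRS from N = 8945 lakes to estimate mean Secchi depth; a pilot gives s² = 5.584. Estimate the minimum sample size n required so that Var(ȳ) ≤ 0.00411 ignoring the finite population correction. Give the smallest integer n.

1359

Without fpc, n₀ = s²/D = 5.584/0.00411 = 1358.6375.
Rounding up, n = 1359.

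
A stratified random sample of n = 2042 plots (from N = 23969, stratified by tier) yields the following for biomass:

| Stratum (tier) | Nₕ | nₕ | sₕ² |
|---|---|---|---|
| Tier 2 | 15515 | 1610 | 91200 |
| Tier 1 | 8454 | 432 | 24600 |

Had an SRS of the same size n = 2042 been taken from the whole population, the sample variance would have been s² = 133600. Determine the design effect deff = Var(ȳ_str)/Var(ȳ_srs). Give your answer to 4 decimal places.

0.4677

Var(ȳ_str) = Σ Wₕ²(1−fₕ)sₕ²/nₕ with Wₕ = Nₕ/23969:
  Tier 2: (15515/23969)²·(1−1610/15515)·91200/1610 = 21.271196
  Tier 1: (8454/23969)²·(1−432/8454)·24600/432 = 6.7219678
  → Var(ȳ_str) = 27.993164.
Var(ȳ_srs) = (1 − 2042/23969)·133600/2042 = 59.852187.
deff = 27.993164 / 59.852187 = 0.4677.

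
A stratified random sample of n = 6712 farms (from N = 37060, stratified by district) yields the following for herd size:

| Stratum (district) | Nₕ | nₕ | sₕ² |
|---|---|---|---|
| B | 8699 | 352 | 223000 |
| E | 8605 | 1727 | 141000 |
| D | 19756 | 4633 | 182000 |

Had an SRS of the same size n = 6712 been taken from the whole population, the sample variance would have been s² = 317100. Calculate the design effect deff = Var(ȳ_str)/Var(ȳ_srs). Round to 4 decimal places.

Var(ȳ_str) = Σ Wₕ²(1−fₕ)sₕ²/nₕ with Wₕ = Nₕ/37060:
  B: (8699/37060)²·(1−352/8699)·223000/352 = 33.492774
  E: (8605/37060)²·(1−1727/8605)·141000/1727 = 3.5182686
  D: (19756/37060)²·(1−4633/19756)·182000/4633 = 8.5454557
  → Var(ȳ_str) = 45.556498.
Var(ȳ_srs) = (1 − 6712/37060)·317100/6712 = 38.687348.
deff = 45.556498 / 38.687348 = 1.1776.

1.1776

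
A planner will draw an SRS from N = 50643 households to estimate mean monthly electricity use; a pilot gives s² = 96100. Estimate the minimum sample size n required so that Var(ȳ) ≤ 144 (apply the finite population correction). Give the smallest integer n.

Without fpc, n₀ = s²/D = 96100/144 = 667.3611.
With fpc, (1 − n/N)·s²/n ≤ D requires n ≥ n₀/(1 + n₀/N) = 667.3611/(1 + 667.3611/50643) = 658.6812.
Rounding up, n = 659.

659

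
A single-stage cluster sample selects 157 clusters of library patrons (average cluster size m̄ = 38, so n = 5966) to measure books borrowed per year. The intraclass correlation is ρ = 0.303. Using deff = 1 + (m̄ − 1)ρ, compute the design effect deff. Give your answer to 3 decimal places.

deff = 1 + (38 − 1)·0.303 = 1 + 11.211 = 12.211.

12.211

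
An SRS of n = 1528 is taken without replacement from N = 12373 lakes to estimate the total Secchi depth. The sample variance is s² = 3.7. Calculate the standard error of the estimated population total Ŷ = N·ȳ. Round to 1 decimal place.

Var(Ŷ) = N²·Var(ȳ) = N²·(1 − n/N)·s²/n.
f = 1528/12373 = 0.12349471; Var(ȳ) = 0.87650529·3.7/1528 = 0.0021224277.
Var(Ŷ) = 12373² · 0.0021224277 = 324924.85.
SE(Ŷ) = √(324924.85) = 570.0.

570.0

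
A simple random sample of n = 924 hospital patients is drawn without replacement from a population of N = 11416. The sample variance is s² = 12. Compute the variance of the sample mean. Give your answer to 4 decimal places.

0.0119

Under SRS without replacement, Var(ȳ) = (1 − f)·s²/n with f = n/N = 924/11416 = 0.08093903.
Var(ȳ) = (1 − 0.08093903)·12/924 = 0.91906097·0.012987013 = 0.011935857.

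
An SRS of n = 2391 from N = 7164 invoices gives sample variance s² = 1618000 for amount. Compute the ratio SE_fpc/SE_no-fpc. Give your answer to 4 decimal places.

0.8162

f = n/N = 2391/7164 = 0.33375209.
SE_no-fpc = √(s²/n) = 26.013541; SE_fpc = √((1−f)s²/n) = 21.233295.
Ratio = √(1−f) = 0.81624010.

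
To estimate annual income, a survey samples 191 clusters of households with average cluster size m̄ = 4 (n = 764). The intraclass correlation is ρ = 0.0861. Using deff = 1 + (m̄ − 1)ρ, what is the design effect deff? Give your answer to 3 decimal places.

1.258

deff = 1 + (4 − 1)·0.0861 = 1 + 0.2583 = 1.2583.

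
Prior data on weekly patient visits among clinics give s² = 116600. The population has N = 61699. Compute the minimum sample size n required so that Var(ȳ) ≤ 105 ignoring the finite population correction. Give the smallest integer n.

Without fpc, n₀ = s²/D = 116600/105 = 1110.4762.
Rounding up, n = 1111.

1111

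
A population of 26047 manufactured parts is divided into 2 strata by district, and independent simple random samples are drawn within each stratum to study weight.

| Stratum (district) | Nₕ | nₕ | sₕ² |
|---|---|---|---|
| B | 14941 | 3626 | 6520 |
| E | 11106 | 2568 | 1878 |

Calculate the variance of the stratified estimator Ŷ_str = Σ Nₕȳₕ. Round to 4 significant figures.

3.733 × 10^8

Var(Ŷ_str) = Σₕ Nₕ²(1 − fₕ)sₕ²/nₕ.
B: 14941²·(1 − 3626/14941)·6520/3626 = 3.0398631 × 10^8.
E: 11106²·(1 − 2568/11106)·1878/2568 = 6.9344878 × 10^7.
Sum = 3.7333119 × 10^8.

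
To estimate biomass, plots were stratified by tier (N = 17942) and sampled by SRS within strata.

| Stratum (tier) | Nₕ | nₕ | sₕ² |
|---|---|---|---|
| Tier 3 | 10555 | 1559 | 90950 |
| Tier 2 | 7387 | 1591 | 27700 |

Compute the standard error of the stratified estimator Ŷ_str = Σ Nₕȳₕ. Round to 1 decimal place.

Var(Ŷ_str) = Σₕ Nₕ²(1 − fₕ)sₕ²/nₕ.
Tier 3: 10555²·(1 − 1559/10555)·90950/1559 = 5.5394197 × 10^9.
Tier 2: 7387²·(1 − 1591/7387)·27700/1591 = 7.4542862 × 10^8.
Sum = 6.2848483 × 10^9.
SE = √(6.2848483 × 10^9) = 79277.0.

79277.0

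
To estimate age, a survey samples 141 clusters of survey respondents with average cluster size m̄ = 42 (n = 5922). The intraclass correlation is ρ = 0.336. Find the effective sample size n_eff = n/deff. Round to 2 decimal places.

400.79

deff = 1 + (42 − 1)·0.336 = 1 + 13.776 = 14.776.
n_eff = 5922 / 14.776 = 400.79.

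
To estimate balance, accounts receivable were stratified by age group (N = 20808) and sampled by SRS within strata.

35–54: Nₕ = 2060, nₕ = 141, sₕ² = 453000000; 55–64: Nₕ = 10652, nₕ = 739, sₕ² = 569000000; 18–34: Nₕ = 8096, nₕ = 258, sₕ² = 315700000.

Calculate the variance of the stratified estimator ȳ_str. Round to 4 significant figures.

396400

Var(ȳ_str) = Σₕ Wₕ²(1 − fₕ)sₕ²/nₕ with Wₕ = Nₕ/N, N = 20808.
35–54: Wₕ = 0.09900038; term = 0.09900038²·(1 − 0.06844660)·453000000/141 = 29333.279.
55–64: Wₕ = 0.51191849; term = 0.51191849²·(1 − 0.06937664)·569000000/739 = 187777.44.
18–34: Wₕ = 0.38908112; term = 0.38908112²·(1 − 0.03186759)·315700000/258 = 179337.02.
Sum = 396447.74.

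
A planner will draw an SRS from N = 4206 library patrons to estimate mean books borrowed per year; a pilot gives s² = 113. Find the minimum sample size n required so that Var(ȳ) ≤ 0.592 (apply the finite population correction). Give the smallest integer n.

183

Without fpc, n₀ = s²/D = 113/0.592 = 190.8784.
With fpc, (1 − n/N)·s²/n ≤ D requires n ≥ n₀/(1 + n₀/N) = 190.8784/(1 + 190.8784/4206) = 182.5919.
Rounding up, n = 183.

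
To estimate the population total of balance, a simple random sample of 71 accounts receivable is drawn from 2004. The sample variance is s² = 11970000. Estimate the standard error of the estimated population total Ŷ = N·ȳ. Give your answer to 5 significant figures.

Var(Ŷ) = N²·Var(ȳ) = N²·(1 − n/N)·s²/n.
f = 71/2004 = 0.03542914; Var(ȳ) = 0.96457086·11970000/71 = 162618.5.
Var(Ŷ) = 2004² · 162618.5 = 6.530785 × 10^11.
SE(Ŷ) = √(6.530785 × 10^11) = 808130.

808130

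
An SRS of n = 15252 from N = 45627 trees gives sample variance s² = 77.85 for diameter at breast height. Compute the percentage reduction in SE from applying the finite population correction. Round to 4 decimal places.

f = n/N = 15252/45627 = 0.33427576.
SE_no-fpc = √(s²/n) = 0.071444024; SE_fpc = √((1−f)s²/n) = 0.058292556.
Ratio = √(1−f) = 0.81591926. Reduction = 100·(1 − 0.81591926) = 18.4081%.

18.4081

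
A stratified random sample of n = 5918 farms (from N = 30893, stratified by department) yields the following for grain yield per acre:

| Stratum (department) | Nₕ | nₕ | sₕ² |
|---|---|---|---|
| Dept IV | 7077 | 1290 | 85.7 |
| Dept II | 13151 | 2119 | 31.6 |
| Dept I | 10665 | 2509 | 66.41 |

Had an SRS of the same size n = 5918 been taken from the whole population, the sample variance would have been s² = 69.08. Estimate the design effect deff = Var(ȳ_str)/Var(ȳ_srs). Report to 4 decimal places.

0.7980

Var(ȳ_str) = Σ Wₕ²(1−fₕ)sₕ²/nₕ with Wₕ = Nₕ/30893:
  Dept IV: (7077/30893)²·(1−1290/7077)·85.7/1290 = 0.0028508451
  Dept II: (13151/30893)²·(1−2119/13151)·31.6/2119 = 0.0022669868
  Dept I: (10665/30893)²·(1−2509/10665)·66.41/2509 = 0.0024124078
  → Var(ȳ_str) = 0.0075302397.
Var(ȳ_srs) = (1 − 5918/30893)·69.08/5918 = 0.0094367572.
deff = 0.0075302397 / 0.0094367572 = 0.7980.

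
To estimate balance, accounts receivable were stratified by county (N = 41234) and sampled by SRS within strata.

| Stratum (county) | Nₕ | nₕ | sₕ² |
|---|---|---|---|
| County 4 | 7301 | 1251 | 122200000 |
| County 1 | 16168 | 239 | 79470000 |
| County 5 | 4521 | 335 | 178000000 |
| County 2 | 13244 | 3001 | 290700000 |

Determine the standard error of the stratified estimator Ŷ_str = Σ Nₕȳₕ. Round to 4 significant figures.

Var(Ŷ_str) = Σₕ Nₕ²(1 − fₕ)sₕ²/nₕ.
County 4: 7301²·(1 − 1251/7301)·122200000/1251 = 4.3147101 × 10^12.
County 1: 16168²·(1 − 239/16168)·79470000/239 = 8.5634768 × 10^13.
County 5: 4521²·(1 − 335/4521)·178000000/335 = 1.0055622 × 10^13.
County 2: 13244²·(1 − 3001/13244)·290700000/3001 = 1.3140908 × 10^13.
Sum = 1.1314601 × 10^14.
SE = √(1.1314601 × 10^14) = 1.064 × 10^7.

1.064 × 10^7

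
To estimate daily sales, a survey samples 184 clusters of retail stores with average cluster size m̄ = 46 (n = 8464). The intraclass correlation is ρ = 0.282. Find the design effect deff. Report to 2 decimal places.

deff = 1 + (46 − 1)·0.282 = 1 + 12.69 = 13.69.

13.69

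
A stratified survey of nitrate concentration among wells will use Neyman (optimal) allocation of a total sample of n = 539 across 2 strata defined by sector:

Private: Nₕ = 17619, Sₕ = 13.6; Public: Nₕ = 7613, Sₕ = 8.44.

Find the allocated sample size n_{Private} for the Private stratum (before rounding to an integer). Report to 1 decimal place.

425.0

Neyman allocation: nₕ = n·NₕSₕ / Σⱼ NⱼSⱼ.
Σ NⱼSⱼ = 17619·13.6 + 7613·8.44 = 303872.12.
n_{Private} = 539·17619·13.6 / 303872.12 = 425.0.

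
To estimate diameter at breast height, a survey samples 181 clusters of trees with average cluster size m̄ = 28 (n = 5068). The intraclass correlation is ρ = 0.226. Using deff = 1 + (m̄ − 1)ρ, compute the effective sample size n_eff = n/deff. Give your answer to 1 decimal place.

713.6

deff = 1 + (28 − 1)·0.226 = 1 + 6.102 = 7.102.
n_eff = 5068 / 7.102 = 713.6.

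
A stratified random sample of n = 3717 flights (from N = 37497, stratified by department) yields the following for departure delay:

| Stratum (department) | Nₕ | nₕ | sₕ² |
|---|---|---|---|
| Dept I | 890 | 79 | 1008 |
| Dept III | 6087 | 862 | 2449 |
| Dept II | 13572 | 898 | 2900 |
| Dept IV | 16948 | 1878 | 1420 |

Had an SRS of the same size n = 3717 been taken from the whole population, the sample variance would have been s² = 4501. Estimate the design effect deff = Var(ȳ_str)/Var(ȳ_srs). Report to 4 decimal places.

Var(ȳ_str) = Σ Wₕ²(1−fₕ)sₕ²/nₕ with Wₕ = Nₕ/37497:
  Dept I: (890/37497)²·(1−79/890)·1008/79 = 0.0065501502
  Dept III: (6087/37497)²·(1−862/6087)·2449/862 = 0.064265527
  Dept II: (13572/37497)²·(1−898/13572)·2900/898 = 0.39508102
  Dept IV: (16948/37497)²·(1−1878/16948)·1420/1878 = 0.13735087
  → Var(ȳ_str) = 0.60324757.
Var(ȳ_srs) = (1 − 3717/37497)·4501/3717 = 1.0908865.
deff = 0.60324757 / 1.0908865 = 0.5530.

0.5530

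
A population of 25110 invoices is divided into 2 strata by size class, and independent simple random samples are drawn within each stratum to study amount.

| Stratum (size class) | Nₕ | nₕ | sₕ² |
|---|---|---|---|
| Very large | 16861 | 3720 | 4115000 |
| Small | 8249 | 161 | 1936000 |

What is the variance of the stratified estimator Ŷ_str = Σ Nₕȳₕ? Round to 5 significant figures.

1.0474 × 10^12

Var(Ŷ_str) = Σₕ Nₕ²(1 − fₕ)sₕ²/nₕ.
Very large: 16861²·(1 − 3720/16861)·4115000/3720 = 2.4509737 × 10^11.
Small: 8249²·(1 − 161/8249)·1936000/161 = 8.0227253 × 10^11.
Sum = 1.0473699 × 10^12.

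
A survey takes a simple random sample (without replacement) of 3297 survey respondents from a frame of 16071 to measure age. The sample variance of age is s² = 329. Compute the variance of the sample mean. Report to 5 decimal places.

0.07932

Under SRS without replacement, Var(ȳ) = (1 − f)·s²/n with f = n/N = 3297/16071 = 0.20515214.
Var(ȳ) = (1 − 0.20515214)·329/3297 = 0.79484786·0.099787686 = 0.079316029.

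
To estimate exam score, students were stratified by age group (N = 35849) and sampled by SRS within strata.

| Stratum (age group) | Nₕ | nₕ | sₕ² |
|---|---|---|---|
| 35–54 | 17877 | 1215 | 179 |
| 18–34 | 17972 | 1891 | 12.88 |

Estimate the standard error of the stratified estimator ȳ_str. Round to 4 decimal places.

0.1889

Var(ȳ_str) = Σₕ Wₕ²(1 − fₕ)sₕ²/nₕ with Wₕ = Nₕ/N, N = 35849.
35–54: Wₕ = 0.49867500; term = 0.49867500²·(1 − 0.06796442)·179/1215 = 0.034146361.
18–34: Wₕ = 0.50132500; term = 0.50132500²·(1 − 0.10521923)·12.88/1891 = 0.0015317211.
Sum = 0.035678082.
SE = √(0.035678082) = 0.1889.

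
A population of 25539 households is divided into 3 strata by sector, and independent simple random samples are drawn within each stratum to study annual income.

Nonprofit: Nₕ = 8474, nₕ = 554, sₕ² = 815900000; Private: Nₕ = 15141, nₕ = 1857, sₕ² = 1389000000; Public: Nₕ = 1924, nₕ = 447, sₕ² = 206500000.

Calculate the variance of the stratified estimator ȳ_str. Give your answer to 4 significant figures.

384200

Var(ȳ_str) = Σₕ Wₕ²(1 − fₕ)sₕ²/nₕ with Wₕ = Nₕ/N, N = 25539.
Nonprofit: Wₕ = 0.33180626; term = 0.33180626²·(1 − 0.06537645)·815900000/554 = 151542.01.
Private: Wₕ = 0.59285798; term = 0.59285798²·(1 − 0.12264712)·1389000000/1857 = 230656.66.
Public: Wₕ = 0.07533576; term = 0.07533576²·(1 − 0.23232848)·206500000/447 = 2012.7522.
Sum = 384211.42.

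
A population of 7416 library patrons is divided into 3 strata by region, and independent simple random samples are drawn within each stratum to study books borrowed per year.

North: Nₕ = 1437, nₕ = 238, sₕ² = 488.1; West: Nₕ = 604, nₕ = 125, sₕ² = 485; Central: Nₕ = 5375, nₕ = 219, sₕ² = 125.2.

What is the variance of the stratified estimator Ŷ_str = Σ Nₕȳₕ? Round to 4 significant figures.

Var(Ŷ_str) = Σₕ Nₕ²(1 − fₕ)sₕ²/nₕ.
North: 1437²·(1 − 238/1437)·488.1/238 = 3.533522 × 10^6.
West: 604²·(1 − 125/604)·485/125 = 1.1225461 × 10^6.
Central: 5375²·(1 − 219/5375)·125.2/219 = 1.5843517 × 10^7.
Sum = 2.0499585 × 10^7.

2.050 × 10^7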